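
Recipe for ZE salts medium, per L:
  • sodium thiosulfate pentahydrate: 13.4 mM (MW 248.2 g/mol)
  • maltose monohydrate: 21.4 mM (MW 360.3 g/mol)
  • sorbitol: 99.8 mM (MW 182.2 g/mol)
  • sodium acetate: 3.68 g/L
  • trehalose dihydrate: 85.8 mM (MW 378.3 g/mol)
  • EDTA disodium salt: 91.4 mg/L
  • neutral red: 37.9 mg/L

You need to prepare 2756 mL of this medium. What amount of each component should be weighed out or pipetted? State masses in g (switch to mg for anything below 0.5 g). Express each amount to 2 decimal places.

Scale factor relative to 1 L: 2.756.
sodium thiosulfate pentahydrate: 13.4 mmol/L × 248.2 g/mol × 2.756 L ÷ 1000 = 9.17 g
maltose monohydrate: 21.4 mmol/L × 360.3 g/mol × 2.756 L ÷ 1000 = 21.25 g
sorbitol: 99.8 mmol/L × 182.2 g/mol × 2.756 L ÷ 1000 = 50.11 g
sodium acetate: 3.68 g/L × 2.756 L = 10.14 g
trehalose dihydrate: 85.8 mmol/L × 378.3 g/mol × 2.756 L ÷ 1000 = 89.45 g
EDTA disodium salt: 91.4 mg/L × 2.756 L = 251.90 mg
neutral red: 37.9 mg/L × 2.756 L = 104.45 mg

sodium thiosulfate pentahydrate 9.17 g; maltose monohydrate 21.25 g; sorbitol 50.11 g; sodium acetate 10.14 g; trehalose dihydrate 89.45 g; EDTA disodium salt 251.90 mg; neutral red 104.45 mg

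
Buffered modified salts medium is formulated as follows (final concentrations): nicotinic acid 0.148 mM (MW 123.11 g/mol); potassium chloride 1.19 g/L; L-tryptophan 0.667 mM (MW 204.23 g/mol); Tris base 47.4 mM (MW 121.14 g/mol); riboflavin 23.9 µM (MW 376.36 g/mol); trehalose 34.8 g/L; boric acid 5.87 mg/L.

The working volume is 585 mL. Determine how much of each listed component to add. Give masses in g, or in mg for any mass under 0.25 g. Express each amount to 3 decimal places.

Scale factor relative to 1 L: 0.585.
nicotinic acid: 0.148 mmol/L × 123.11 mg/mmol × 0.585 L = 10.659 mg
potassium chloride: 1.19 g/L × 0.585 L = 0.696 g
L-tryptophan: 0.667 mmol/L × 204.23 mg/mmol × 0.585 L = 79.690 mg
Tris base: 47.4 mmol/L × 121.14 g/mol × 0.585 L ÷ 1000 = 3.359 g
riboflavin: 23.9 µmol/L × 376.36 g/mol × 0.585 L ÷ 1000 = 5.262 mg
trehalose: 34.8 g/L × 0.585 L = 20.358 g
boric acid: 5.87 mg/L × 0.585 L = 3.434 mg

nicotinic acid 10.659 mg; potassium chloride 0.696 g; L-tryptophan 79.690 mg; Tris base 3.359 g; riboflavin 5.262 mg; trehalose 20.358 g; boric acid 3.434 mg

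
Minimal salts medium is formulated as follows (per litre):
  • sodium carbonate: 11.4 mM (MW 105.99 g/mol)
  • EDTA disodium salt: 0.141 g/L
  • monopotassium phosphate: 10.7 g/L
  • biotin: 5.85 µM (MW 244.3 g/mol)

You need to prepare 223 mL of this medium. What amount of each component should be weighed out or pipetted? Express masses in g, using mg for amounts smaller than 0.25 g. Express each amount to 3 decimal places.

sodium carbonate 0.269 g; EDTA disodium salt 31.443 mg; monopotassium phosphate 2.386 g; biotin 0.319 mg

Working volume: 223 mL = 0.223 L.
sodium carbonate: 11.4 mmol/L × 105.99 g/mol × 0.223 L ÷ 1000 = 0.269 g
EDTA disodium salt: 0.141 g/L × 0.223 L = 0.031443 g = 31.443 mg
monopotassium phosphate: 10.7 g/L × 0.223 L = 2.386 g
biotin: 5.85 µmol/L × 244.3 g/mol × 0.223 L ÷ 1000 = 0.319 mg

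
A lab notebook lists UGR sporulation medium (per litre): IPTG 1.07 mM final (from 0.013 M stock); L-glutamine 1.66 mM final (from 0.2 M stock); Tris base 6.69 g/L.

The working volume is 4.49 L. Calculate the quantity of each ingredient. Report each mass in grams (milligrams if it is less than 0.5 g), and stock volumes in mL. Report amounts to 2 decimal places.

IPTG 369.56 mL; L-glutamine 37.27 mL; Tris base 30.04 g

Working volume: 4.49 L.
IPTG: C1V1 = C2V2 → 1.07 mM × 4490 mL ÷ 13 mM = 369.56 mL
L-glutamine: C1V1 = C2V2 → 1.66 mM × 4490 mL ÷ 200 mM = 37.27 mL
Tris base: 6.69 g/L × 4.49 L = 30.04 g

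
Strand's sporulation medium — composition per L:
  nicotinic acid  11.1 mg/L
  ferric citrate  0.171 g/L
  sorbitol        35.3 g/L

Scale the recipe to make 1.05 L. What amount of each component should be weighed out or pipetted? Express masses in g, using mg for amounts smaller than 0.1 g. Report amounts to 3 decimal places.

Working volume: 1.05 L.
nicotinic acid: 11.1 mg/L × 1.05 L = 11.655 mg
ferric citrate: 0.171 g/L × 1.05 L = 0.180 g
sorbitol: 35.3 g/L × 1.05 L = 37.065 g

nicotinic acid 11.655 mg; ferric citrate 0.180 g; sorbitol 37.065 g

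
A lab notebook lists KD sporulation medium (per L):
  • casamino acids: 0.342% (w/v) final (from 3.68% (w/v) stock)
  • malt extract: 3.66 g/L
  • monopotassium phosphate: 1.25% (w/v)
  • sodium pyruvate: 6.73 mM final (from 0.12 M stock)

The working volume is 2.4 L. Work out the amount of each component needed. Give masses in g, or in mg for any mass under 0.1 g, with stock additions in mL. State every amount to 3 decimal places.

Scale factor relative to 1 L: 2.4.
casamino acids: dilute stock: 0.342% ÷ 3.68% × 2400 mL = 223.043 mL
malt extract: 3.66 g/L × 2.4 L = 8.784 g
monopotassium phosphate: 1.25 g per 100 mL × 2400 mL ÷ 100 = 30.000 g
sodium pyruvate: dilute stock: 6.73 mM × 2400 mL ÷ 120 mM = 134.600 mL

casamino acids 223.043 mL; malt extract 8.784 g; monopotassium phosphate 30.000 g; sodium pyruvate 134.600 mL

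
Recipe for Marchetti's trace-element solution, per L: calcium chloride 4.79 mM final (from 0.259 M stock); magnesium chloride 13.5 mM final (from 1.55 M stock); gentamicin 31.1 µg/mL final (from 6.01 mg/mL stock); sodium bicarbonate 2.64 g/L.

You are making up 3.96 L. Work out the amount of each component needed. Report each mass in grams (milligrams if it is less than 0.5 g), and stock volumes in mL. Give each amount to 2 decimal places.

calcium chloride 73.24 mL; magnesium chloride 34.49 mL; gentamicin 20.49 mL; sodium bicarbonate 10.45 g

Scale factor relative to 1 L: 3.96.
calcium chloride: dilute stock: 4.79 mM × 3960 mL ÷ 259 mM = 73.24 mL
magnesium chloride: V = C2·V2/C1 = 13.5 mM × 3960 mL ÷ 1550 mM = 34.49 mL
gentamicin: C1V1 = C2V2 → 31.1 µg/mL × 3960 mL ÷ 6010 µg/mL = 20.49 mL
sodium bicarbonate: 2.64 g/L × 3.96 L = 10.45 g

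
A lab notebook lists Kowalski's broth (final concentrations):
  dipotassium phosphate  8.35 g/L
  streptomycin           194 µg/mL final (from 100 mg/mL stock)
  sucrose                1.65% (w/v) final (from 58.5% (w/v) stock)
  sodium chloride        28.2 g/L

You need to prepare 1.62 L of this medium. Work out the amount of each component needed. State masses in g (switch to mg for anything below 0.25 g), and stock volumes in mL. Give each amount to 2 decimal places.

Working volume: 1.62 L.
dipotassium phosphate: 8.35 g/L × 1.62 L = 13.53 g
streptomycin: V = C2·V2/C1 = 194 µg/mL × 1620 mL ÷ 100000 µg/mL = 3.14 mL
sucrose: dilute stock: 1.65% ÷ 58.5% × 1620 mL = 45.69 mL
sodium chloride: 28.2 g/L × 1.62 L = 45.68 g

dipotassium phosphate 13.53 g; streptomycin 3.14 mL; sucrose 45.69 mL; sodium chloride 45.68 g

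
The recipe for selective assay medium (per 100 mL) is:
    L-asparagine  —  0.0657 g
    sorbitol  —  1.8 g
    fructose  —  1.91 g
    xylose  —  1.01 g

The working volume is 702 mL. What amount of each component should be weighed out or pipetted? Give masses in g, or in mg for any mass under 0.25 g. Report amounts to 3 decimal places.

L-asparagine 0.461 g; sorbitol 12.636 g; fructose 13.408 g; xylose 7.090 g

Scale factor = 702 mL / 100 mL = 7.02.
L-asparagine: 0.0657 g × (702 mL / 100 mL) = 0.461 g
sorbitol: 1.8 g × (702 mL / 100 mL) = 12.636 g
fructose: 1.91 g × (702 mL / 100 mL) = 13.408 g
xylose: 1.01 g × (702 mL / 100 mL) = 7.090 g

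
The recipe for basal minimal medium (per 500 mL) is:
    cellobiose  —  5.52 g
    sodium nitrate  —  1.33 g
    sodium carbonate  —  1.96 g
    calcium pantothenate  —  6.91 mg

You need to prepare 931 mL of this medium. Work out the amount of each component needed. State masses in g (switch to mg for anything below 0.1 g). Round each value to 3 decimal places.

cellobiose 10.278 g; sodium nitrate 2.476 g; sodium carbonate 3.650 g; calcium pantothenate 12.866 mg

Scale factor = 931 mL / 500 mL = 1.862.
cellobiose: 5.52 g × (931 mL / 500 mL) = 10.278 g
sodium nitrate: 1.33 g × (931 mL / 500 mL) = 2.476 g
sodium carbonate: 1.96 g × (931 mL / 500 mL) = 3.650 g
calcium pantothenate: 6.91 mg × (931 mL / 500 mL) = 12.866 mg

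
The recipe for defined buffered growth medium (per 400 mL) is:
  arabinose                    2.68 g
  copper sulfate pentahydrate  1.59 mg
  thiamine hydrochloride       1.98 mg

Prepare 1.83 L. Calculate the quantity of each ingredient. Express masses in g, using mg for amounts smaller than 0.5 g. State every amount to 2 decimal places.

Scale factor = 1830 mL / 400 mL = 4.575.
arabinose: 2.68 g × (1830 mL / 400 mL) = 12.26 g
copper sulfate pentahydrate: 1.59 mg × (1830 mL / 400 mL) = 7.27 mg
thiamine hydrochloride: 1.98 mg × (1830 mL / 400 mL) = 9.06 mg

arabinose 12.26 g; copper sulfate pentahydrate 7.27 mg; thiamine hydrochloride 9.06 mg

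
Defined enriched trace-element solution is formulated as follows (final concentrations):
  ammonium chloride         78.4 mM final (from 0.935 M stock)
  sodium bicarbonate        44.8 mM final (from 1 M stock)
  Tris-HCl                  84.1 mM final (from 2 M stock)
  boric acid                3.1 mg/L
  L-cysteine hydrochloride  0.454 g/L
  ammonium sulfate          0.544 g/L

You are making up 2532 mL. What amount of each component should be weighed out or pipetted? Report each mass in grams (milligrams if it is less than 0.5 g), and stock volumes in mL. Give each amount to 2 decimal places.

ammonium chloride 212.31 mL; sodium bicarbonate 113.43 mL; Tris-HCl 106.47 mL; boric acid 7.85 mg; L-cysteine hydrochloride 1.15 g; ammonium sulfate 1.38 g

Target volume = 2532 mL = 2.532 L.
ammonium chloride: C1V1 = C2V2 → 78.4 mM × 2532 mL ÷ 935 mM = 212.31 mL
sodium bicarbonate: dilute stock: 44.8 mM × 2532 mL ÷ 1000 mM = 113.43 mL
Tris-HCl: C1V1 = C2V2 → 84.1 mM × 2532 mL ÷ 2000 mM = 106.47 mL
boric acid: 3.1 mg/L × 2.532 L = 7.85 mg
L-cysteine hydrochloride: 0.454 g/L × 2.532 L = 1.15 g
ammonium sulfate: 0.544 g/L × 2.532 L = 1.38 g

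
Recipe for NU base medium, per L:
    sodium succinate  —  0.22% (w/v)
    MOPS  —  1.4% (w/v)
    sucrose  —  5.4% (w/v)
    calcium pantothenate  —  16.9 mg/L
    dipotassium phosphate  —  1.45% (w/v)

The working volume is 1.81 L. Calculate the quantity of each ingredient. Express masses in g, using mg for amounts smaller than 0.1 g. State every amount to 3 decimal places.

Scale factor relative to 1 L: 1.81.
sodium succinate: 0.22% w/v = 2.2 g/L → 2.2 × 1.81 L = 3.982 g
MOPS: 1.4 g per 100 mL × 1810 mL ÷ 100 = 25.340 g
sucrose: 5.4 g per 100 mL × 1810 mL ÷ 100 = 97.740 g
calcium pantothenate: 16.9 mg/L × 1.81 L = 30.589 mg
dipotassium phosphate: 1.45% w/v = 14.5 g/L → 14.5 × 1.81 L = 26.245 g

sodium succinate 3.982 g; MOPS 25.340 g; sucrose 97.740 g; calcium pantothenate 30.589 mg; dipotassium phosphate 26.245 g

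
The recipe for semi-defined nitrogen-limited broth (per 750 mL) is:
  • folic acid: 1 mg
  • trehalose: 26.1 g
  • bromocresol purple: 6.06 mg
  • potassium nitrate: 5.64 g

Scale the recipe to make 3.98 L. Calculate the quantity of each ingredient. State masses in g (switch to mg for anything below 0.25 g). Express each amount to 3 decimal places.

Scale factor = 3980 mL / 750 mL = 5.30667.
folic acid: 1 mg × (3980 mL / 750 mL) = 5.307 mg
trehalose: 26.1 g × (3980 mL / 750 mL) = 138.504 g
bromocresol purple: 6.06 mg × (3980 mL / 750 mL) = 32.158 mg
potassium nitrate: 5.64 g × (3980 mL / 750 mL) = 29.930 g

folic acid 5.307 mg; trehalose 138.504 g; bromocresol purple 32.158 mg; potassium nitrate 29.930 g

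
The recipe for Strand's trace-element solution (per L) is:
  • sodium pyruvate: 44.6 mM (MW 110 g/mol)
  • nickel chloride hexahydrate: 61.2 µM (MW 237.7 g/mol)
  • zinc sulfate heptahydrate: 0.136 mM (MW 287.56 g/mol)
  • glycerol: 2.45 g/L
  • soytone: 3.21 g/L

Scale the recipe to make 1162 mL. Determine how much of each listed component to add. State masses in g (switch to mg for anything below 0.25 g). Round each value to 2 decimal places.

Scale factor relative to 1 L: 1.162.
sodium pyruvate: 44.6 mmol/L × 110 g/mol × 1.162 L ÷ 1000 = 5.70 g
nickel chloride hexahydrate: 61.2 µmol/L × 237.7 g/mol × 1.162 L ÷ 1000 = 16.90 mg
zinc sulfate heptahydrate: 0.136 mmol/L × 287.56 mg/mmol × 1.162 L = 45.44 mg
glycerol: 2.45 g/L × 1.162 L = 2.85 g
soytone: 3.21 g/L × 1.162 L = 3.73 g

sodium pyruvate 5.70 g; nickel chloride hexahydrate 16.90 mg; zinc sulfate heptahydrate 45.44 mg; glycerol 2.85 g; soytone 3.73 g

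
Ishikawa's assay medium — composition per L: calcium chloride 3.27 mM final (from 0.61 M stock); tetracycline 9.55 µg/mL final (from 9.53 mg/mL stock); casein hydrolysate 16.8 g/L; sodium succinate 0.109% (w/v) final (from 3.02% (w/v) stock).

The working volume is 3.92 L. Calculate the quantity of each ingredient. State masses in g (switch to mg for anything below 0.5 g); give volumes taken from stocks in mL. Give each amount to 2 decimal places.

calcium chloride 21.01 mL; tetracycline 3.93 mL; casein hydrolysate 65.86 g; sodium succinate 141.48 mL

Working volume: 3.92 L.
calcium chloride: dilute stock: 3.27 mM × 3920 mL ÷ 610 mM = 21.01 mL
tetracycline: dilute stock: 9.55 µg/mL × 3920 mL ÷ 9530 µg/mL = 3.93 mL
casein hydrolysate: 16.8 g/L × 3.92 L = 65.86 g
sodium succinate: C1V1 = C2V2 → 0.109% ÷ 3.02% × 3920 mL = 141.48 mL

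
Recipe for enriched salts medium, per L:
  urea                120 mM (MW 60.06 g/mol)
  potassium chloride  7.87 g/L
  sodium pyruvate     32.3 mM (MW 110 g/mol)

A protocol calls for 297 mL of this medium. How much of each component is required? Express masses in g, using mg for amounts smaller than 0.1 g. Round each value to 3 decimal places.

urea 2.141 g; potassium chloride 2.337 g; sodium pyruvate 1.055 g

Scale factor relative to 1 L: 0.297.
urea: 120 mmol/L × 60.06 g/mol × 0.297 L ÷ 1000 = 2.141 g
potassium chloride: 7.87 g/L × 0.297 L = 2.337 g
sodium pyruvate: 32.3 mmol/L × 110 g/mol × 0.297 L ÷ 1000 = 1.055 g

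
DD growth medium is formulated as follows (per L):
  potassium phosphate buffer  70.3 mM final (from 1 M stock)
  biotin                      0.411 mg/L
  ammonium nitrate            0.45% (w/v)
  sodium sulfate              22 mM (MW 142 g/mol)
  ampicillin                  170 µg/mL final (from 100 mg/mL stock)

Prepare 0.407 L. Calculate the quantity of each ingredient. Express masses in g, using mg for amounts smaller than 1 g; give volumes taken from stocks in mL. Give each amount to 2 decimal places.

potassium phosphate buffer 28.61 mL; biotin 0.17 mg; ammonium nitrate 1.83 g; sodium sulfate 1.27 g; ampicillin 0.69 mL

Working volume: 0.407 L.
potassium phosphate buffer: dilute stock: 70.3 mM × 407 mL ÷ 1000 mM = 28.61 mL
biotin: 0.411 mg/L × 0.407 L = 0.17 mg
ammonium nitrate: 0.45% w/v = 4.5 g/L → 4.5 × 0.407 L = 1.83 g
sodium sulfate: 22 mmol/L × 142 g/mol × 0.407 L ÷ 1000 = 1.27 g
ampicillin: V = C2·V2/C1 = 170 µg/mL × 407 mL ÷ 100000 µg/mL = 0.69 mL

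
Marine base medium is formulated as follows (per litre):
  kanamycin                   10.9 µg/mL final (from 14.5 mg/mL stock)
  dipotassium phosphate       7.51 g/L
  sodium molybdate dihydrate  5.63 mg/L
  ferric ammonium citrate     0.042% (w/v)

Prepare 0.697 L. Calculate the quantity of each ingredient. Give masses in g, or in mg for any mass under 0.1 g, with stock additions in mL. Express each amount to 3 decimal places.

Scale factor relative to 1 L: 0.697.
kanamycin: C1V1 = C2V2 → 10.9 µg/mL × 697 mL ÷ 14500 µg/mL = 0.524 mL
dipotassium phosphate: 7.51 g/L × 0.697 L = 5.234 g
sodium molybdate dihydrate: 5.63 mg/L × 0.697 L = 3.924 mg
ferric ammonium citrate: 0.042 g per 100 mL × 697 mL ÷ 100 = 0.293 g

kanamycin 0.524 mL; dipotassium phosphate 5.234 g; sodium molybdate dihydrate 3.924 mg; ferric ammonium citrate 0.293 g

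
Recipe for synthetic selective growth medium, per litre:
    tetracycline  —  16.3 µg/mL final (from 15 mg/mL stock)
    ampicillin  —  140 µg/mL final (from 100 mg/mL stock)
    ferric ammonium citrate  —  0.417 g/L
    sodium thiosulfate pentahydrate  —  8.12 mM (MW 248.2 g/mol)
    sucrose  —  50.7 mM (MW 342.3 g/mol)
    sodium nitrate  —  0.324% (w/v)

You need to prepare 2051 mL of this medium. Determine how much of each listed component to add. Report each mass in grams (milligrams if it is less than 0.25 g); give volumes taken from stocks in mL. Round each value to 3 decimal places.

tetracycline 2.229 mL; ampicillin 2.871 mL; ferric ammonium citrate 0.855 g; sodium thiosulfate pentahydrate 4.134 g; sucrose 35.594 g; sodium nitrate 6.645 g

Target volume = 2051 mL = 2.051 L.
tetracycline: V = C2·V2/C1 = 16.3 µg/mL × 2051 mL ÷ 15000 µg/mL = 2.229 mL
ampicillin: V = C2·V2/C1 = 140 µg/mL × 2051 mL ÷ 100000 µg/mL = 2.871 mL
ferric ammonium citrate: 0.417 g/L × 2.051 L = 0.855 g
sodium thiosulfate pentahydrate: 8.12 mmol/L × 248.2 g/mol × 2.051 L ÷ 1000 = 4.134 g
sucrose: 50.7 mmol/L × 342.3 g/mol × 2.051 L ÷ 1000 = 35.594 g
sodium nitrate: 0.324% w/v = 3.24 g/L → 3.24 × 2.051 L = 6.645 g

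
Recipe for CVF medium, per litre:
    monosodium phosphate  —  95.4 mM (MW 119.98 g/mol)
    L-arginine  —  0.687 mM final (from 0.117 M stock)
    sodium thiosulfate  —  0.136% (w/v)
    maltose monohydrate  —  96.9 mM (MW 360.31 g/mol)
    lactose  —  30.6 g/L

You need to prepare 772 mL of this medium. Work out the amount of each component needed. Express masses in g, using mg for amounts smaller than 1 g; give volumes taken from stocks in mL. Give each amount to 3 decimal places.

monosodium phosphate 8.836 g; L-arginine 4.533 mL; sodium thiosulfate 1.050 g; maltose monohydrate 26.954 g; lactose 23.623 g

Working volume: 772 mL = 0.772 L.
monosodium phosphate: 95.4 mmol/L × 119.98 g/mol × 0.772 L ÷ 1000 = 8.836 g
L-arginine: V = C2·V2/C1 = 0.687 mM × 772 mL ÷ 117 mM = 4.533 mL
sodium thiosulfate: 0.136% w/v = 1.36 g/L → 1.36 × 0.772 L = 1.050 g
maltose monohydrate: 96.9 mmol/L × 360.31 g/mol × 0.772 L ÷ 1000 = 26.954 g
lactose: 30.6 g/L × 0.772 L = 23.623 g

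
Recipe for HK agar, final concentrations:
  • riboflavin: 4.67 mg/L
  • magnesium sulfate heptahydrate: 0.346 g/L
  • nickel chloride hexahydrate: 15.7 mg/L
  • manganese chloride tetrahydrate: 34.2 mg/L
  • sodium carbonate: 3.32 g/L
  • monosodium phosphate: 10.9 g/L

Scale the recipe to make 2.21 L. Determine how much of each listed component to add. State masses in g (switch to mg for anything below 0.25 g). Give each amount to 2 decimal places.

riboflavin 10.32 mg; magnesium sulfate heptahydrate 0.76 g; nickel chloride hexahydrate 34.70 mg; manganese chloride tetrahydrate 75.58 mg; sodium carbonate 7.34 g; monosodium phosphate 24.09 g

Working volume: 2.21 L.
riboflavin: 4.67 mg/L × 2.21 L = 10.32 mg
magnesium sulfate heptahydrate: 0.346 g/L × 2.21 L = 0.76 g
nickel chloride hexahydrate: 15.7 mg/L × 2.21 L = 34.70 mg
manganese chloride tetrahydrate: 34.2 mg/L × 2.21 L = 75.58 mg
sodium carbonate: 3.32 g/L × 2.21 L = 7.34 g
monosodium phosphate: 10.9 g/L × 2.21 L = 24.09 g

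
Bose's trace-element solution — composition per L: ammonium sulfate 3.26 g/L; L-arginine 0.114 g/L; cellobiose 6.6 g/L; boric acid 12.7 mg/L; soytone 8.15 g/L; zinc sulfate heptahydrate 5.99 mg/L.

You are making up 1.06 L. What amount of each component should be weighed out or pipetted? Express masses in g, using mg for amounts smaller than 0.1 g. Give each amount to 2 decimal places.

ammonium sulfate 3.46 g; L-arginine 0.12 g; cellobiose 7.00 g; boric acid 13.46 mg; soytone 8.64 g; zinc sulfate heptahydrate 6.35 mg

Scale factor relative to 1 L: 1.06.
ammonium sulfate: 3.26 g/L × 1.06 L = 3.46 g
L-arginine: 0.114 g/L × 1.06 L = 0.12 g
cellobiose: 6.6 g/L × 1.06 L = 7.00 g
boric acid: 12.7 mg/L × 1.06 L = 13.46 mg
soytone: 8.15 g/L × 1.06 L = 8.64 g
zinc sulfate heptahydrate: 5.99 mg/L × 1.06 L = 6.35 mg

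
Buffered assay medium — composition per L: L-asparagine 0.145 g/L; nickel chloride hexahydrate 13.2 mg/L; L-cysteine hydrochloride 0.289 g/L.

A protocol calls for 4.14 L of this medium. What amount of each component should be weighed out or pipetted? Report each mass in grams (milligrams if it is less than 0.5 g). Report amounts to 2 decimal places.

L-asparagine 0.60 g; nickel chloride hexahydrate 54.65 mg; L-cysteine hydrochloride 1.20 g

Scale factor relative to 1 L: 4.14.
L-asparagine: 0.145 g/L × 4.14 L = 0.60 g
nickel chloride hexahydrate: 13.2 mg/L × 4.14 L = 54.65 mg
L-cysteine hydrochloride: 0.289 g/L × 4.14 L = 1.20 g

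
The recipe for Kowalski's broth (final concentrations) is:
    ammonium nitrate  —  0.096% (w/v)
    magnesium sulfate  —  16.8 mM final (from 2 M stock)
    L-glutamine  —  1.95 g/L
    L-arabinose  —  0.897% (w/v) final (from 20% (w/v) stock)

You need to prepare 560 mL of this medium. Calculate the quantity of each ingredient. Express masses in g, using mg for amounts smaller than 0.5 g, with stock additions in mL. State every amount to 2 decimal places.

ammonium nitrate 0.54 g; magnesium sulfate 4.70 mL; L-glutamine 1.09 g; L-arabinose 25.12 mL

Scale factor relative to 1 L: 0.56.
ammonium nitrate: 0.096% w/v = 0.96 g/L → 0.96 × 0.56 L = 0.54 g
magnesium sulfate: V = C2·V2/C1 = 16.8 mM × 560 mL ÷ 2000 mM = 4.70 mL
L-glutamine: 1.95 g/L × 0.56 L = 1.09 g
L-arabinose: V = C2·V2/C1 = 0.897% ÷ 20% × 560 mL = 25.12 mL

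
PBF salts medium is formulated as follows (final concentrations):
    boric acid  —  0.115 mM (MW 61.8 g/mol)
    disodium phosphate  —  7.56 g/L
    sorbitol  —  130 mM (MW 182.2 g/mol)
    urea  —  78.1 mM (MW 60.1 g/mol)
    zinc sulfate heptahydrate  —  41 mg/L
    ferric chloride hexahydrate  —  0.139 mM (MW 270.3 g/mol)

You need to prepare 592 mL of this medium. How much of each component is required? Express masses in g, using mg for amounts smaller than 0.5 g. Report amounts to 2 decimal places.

boric acid 4.21 mg; disodium phosphate 4.48 g; sorbitol 14.02 g; urea 2.78 g; zinc sulfate heptahydrate 24.27 mg; ferric chloride hexahydrate 22.24 mg

Scale factor relative to 1 L: 0.592.
boric acid: 0.115 mmol/L × 61.8 mg/mmol × 0.592 L = 4.21 mg
disodium phosphate: 7.56 g/L × 0.592 L = 4.48 g
sorbitol: 130 mmol/L × 182.2 g/mol × 0.592 L ÷ 1000 = 14.02 g
urea: 78.1 mmol/L × 60.1 g/mol × 0.592 L ÷ 1000 = 2.78 g
zinc sulfate heptahydrate: 41 mg/L × 0.592 L = 24.27 mg
ferric chloride hexahydrate: 0.139 mmol/L × 270.3 mg/mmol × 0.592 L = 22.24 mg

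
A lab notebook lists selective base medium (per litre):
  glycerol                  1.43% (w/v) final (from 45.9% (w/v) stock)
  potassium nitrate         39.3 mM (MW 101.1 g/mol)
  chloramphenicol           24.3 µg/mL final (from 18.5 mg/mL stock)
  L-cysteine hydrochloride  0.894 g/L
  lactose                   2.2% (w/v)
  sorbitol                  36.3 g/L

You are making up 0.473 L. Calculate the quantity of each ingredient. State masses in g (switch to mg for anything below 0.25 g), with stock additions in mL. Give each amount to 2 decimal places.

Scale factor relative to 1 L: 0.473.
glycerol: V = C2·V2/C1 = 1.43% ÷ 45.9% × 473 mL = 14.74 mL
potassium nitrate: 39.3 mmol/L × 101.1 g/mol × 0.473 L ÷ 1000 = 1.88 g
chloramphenicol: dilute stock: 24.3 µg/mL × 473 mL ÷ 18500 µg/mL = 0.62 mL
L-cysteine hydrochloride: 0.894 g/L × 0.473 L = 0.42 g
lactose: 2.2% w/v = 22 g/L → 22 × 0.473 L = 10.41 g
sorbitol: 36.3 g/L × 0.473 L = 17.17 g

glycerol 14.74 mL; potassium nitrate 1.88 g; chloramphenicol 0.62 mL; L-cysteine hydrochloride 0.42 g; lactose 10.41 g; sorbitol 17.17 g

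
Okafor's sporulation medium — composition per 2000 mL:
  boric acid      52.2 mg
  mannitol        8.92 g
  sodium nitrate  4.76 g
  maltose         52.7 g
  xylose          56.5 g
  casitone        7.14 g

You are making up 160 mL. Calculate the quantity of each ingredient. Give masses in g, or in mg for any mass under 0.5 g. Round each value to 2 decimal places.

Scale factor = 160 mL / 2000 mL = 0.08.
boric acid: 52.2 mg × (160 mL / 2000 mL) = 4.18 mg
mannitol: 8.92 g × (160 mL / 2000 mL) = 0.71 g
sodium nitrate: 4.76 g × (160 mL / 2000 mL) = 0.3808 g = 380.80 mg
maltose: 52.7 g × (160 mL / 2000 mL) = 4.22 g
xylose: 56.5 g × (160 mL / 2000 mL) = 4.52 g
casitone: 7.14 g × (160 mL / 2000 mL) = 0.57 g

boric acid 4.18 mg; mannitol 0.71 g; sodium nitrate 380.80 mg; maltose 4.22 g; xylose 4.52 g; casitone 0.57 g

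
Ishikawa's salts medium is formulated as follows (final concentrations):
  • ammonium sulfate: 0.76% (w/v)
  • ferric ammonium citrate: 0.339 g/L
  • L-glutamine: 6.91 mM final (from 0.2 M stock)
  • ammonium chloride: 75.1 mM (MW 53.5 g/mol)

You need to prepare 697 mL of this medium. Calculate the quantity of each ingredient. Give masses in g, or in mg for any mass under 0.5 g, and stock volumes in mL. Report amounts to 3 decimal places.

ammonium sulfate 5.297 g; ferric ammonium citrate 236.283 mg; L-glutamine 24.081 mL; ammonium chloride 2.800 g

Working volume: 697 mL = 0.697 L.
ammonium sulfate: 0.76 g per 100 mL × 697 mL ÷ 100 = 5.297 g
ferric ammonium citrate: 0.339 g/L × 0.697 L = 0.236283 g = 236.283 mg
L-glutamine: dilute stock: 6.91 mM × 697 mL ÷ 200 mM = 24.081 mL
ammonium chloride: 75.1 mmol/L × 53.5 g/mol × 0.697 L ÷ 1000 = 2.800 g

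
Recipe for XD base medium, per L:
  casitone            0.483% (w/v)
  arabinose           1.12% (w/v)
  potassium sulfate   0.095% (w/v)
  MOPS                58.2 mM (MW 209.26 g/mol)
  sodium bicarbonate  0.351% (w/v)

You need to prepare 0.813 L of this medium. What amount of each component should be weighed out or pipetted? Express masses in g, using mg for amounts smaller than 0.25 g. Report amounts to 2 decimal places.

Scale factor relative to 1 L: 0.813.
casitone: 0.483 g per 100 mL × 813 mL ÷ 100 = 3.93 g
arabinose: 1.12 g per 100 mL × 813 mL ÷ 100 = 9.11 g
potassium sulfate: 0.095 g per 100 mL × 813 mL ÷ 100 = 0.77 g
MOPS: 58.2 mmol/L × 209.26 g/mol × 0.813 L ÷ 1000 = 9.90 g
sodium bicarbonate: 0.351 g per 100 mL × 813 mL ÷ 100 = 2.85 g

casitone 3.93 g; arabinose 9.11 g; potassium sulfate 0.77 g; MOPS 9.90 g; sodium bicarbonate 2.85 g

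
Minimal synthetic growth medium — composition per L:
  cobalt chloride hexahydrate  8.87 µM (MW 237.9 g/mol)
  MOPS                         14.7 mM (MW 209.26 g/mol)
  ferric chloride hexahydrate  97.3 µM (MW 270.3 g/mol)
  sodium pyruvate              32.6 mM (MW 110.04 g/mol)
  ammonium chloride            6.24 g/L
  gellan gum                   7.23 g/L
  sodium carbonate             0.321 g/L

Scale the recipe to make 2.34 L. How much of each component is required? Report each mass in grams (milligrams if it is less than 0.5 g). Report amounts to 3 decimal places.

Scale factor relative to 1 L: 2.34.
cobalt chloride hexahydrate: 8.87 µmol/L × 237.9 g/mol × 2.34 L ÷ 1000 = 4.938 mg
MOPS: 14.7 mmol/L × 209.26 g/mol × 2.34 L ÷ 1000 = 7.198 g
ferric chloride hexahydrate: 97.3 µmol/L × 270.3 g/mol × 2.34 L ÷ 1000 = 61.542 mg
sodium pyruvate: 32.6 mmol/L × 110.04 g/mol × 2.34 L ÷ 1000 = 8.394 g
ammonium chloride: 6.24 g/L × 2.34 L = 14.602 g
gellan gum: 7.23 g/L × 2.34 L = 16.918 g
sodium carbonate: 0.321 g/L × 2.34 L = 0.751 g

cobalt chloride hexahydrate 4.938 mg; MOPS 7.198 g; ferric chloride hexahydrate 61.542 mg; sodium pyruvate 8.394 g; ammonium chloride 14.602 g; gellan gum 16.918 g; sodium carbonate 0.751 g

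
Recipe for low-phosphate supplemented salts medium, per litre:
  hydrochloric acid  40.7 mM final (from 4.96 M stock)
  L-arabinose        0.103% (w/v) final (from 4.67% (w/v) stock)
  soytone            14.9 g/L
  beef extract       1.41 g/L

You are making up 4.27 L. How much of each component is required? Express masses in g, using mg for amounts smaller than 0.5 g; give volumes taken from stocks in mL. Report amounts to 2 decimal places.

hydrochloric acid 35.04 mL; L-arabinose 94.18 mL; soytone 63.62 g; beef extract 6.02 g

Scale factor relative to 1 L: 4.27.
hydrochloric acid: dilute stock: 40.7 mM × 4270 mL ÷ 4960 mM = 35.04 mL
L-arabinose: C1V1 = C2V2 → 0.103% ÷ 4.67% × 4270 mL = 94.18 mL
soytone: 14.9 g/L × 4.27 L = 63.62 g
beef extract: 1.41 g/L × 4.27 L = 6.02 g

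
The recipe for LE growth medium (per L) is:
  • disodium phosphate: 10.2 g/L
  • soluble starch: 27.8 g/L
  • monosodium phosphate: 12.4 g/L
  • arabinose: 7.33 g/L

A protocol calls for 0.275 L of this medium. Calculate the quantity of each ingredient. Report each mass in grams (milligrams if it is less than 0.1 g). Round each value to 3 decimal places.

Working volume: 0.275 L.
disodium phosphate: 10.2 g/L × 0.275 L = 2.805 g
soluble starch: 27.8 g/L × 0.275 L = 7.645 g
monosodium phosphate: 12.4 g/L × 0.275 L = 3.410 g
arabinose: 7.33 g/L × 0.275 L = 2.016 g

disodium phosphate 2.805 g; soluble starch 7.645 g; monosodium phosphate 3.410 g; arabinose 2.016 g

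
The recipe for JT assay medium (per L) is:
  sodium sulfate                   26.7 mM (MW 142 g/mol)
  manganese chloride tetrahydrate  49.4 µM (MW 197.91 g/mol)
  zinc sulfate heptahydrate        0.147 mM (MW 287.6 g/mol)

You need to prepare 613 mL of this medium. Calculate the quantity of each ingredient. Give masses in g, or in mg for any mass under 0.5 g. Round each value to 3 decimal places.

Working volume: 613 mL = 0.613 L.
sodium sulfate: 26.7 mmol/L × 142 g/mol × 0.613 L ÷ 1000 = 2.324 g
manganese chloride tetrahydrate: 49.4 µmol/L × 197.91 g/mol × 0.613 L ÷ 1000 = 5.993 mg
zinc sulfate heptahydrate: 0.147 mmol/L × 287.6 mg/mmol × 0.613 L = 25.916 mg

sodium sulfate 2.324 g; manganese chloride tetrahydrate 5.993 mg; zinc sulfate heptahydrate 25.916 mg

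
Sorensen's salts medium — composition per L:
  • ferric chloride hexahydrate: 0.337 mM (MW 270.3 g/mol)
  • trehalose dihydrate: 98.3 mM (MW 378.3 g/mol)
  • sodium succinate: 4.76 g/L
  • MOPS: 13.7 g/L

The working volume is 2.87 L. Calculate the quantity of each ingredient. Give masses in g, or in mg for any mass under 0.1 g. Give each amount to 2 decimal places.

ferric chloride hexahydrate 0.26 g; trehalose dihydrate 106.73 g; sodium succinate 13.66 g; MOPS 39.32 g

Scale factor relative to 1 L: 2.87.
ferric chloride hexahydrate: 0.337 mmol/L × 270.3 g/mol × 2.87 L ÷ 1000 = 0.26 g
trehalose dihydrate: 98.3 mmol/L × 378.3 g/mol × 2.87 L ÷ 1000 = 106.73 g
sodium succinate: 4.76 g/L × 2.87 L = 13.66 g
MOPS: 13.7 g/L × 2.87 L = 39.32 g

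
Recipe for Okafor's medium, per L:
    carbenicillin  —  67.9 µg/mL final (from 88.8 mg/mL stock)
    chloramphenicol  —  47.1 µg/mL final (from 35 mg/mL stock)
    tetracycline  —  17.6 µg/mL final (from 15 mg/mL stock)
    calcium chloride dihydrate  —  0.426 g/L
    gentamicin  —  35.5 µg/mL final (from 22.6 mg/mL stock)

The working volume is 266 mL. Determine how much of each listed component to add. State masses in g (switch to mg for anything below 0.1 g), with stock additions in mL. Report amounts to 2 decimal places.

carbenicillin 0.20 mL; chloramphenicol 0.36 mL; tetracycline 0.31 mL; calcium chloride dihydrate 0.11 g; gentamicin 0.42 mL

Scale factor relative to 1 L: 0.266.
carbenicillin: dilute stock: 67.9 µg/mL × 266 mL ÷ 88800 µg/mL = 0.20 mL
chloramphenicol: C1V1 = C2V2 → 47.1 µg/mL × 266 mL ÷ 35000 µg/mL = 0.36 mL
tetracycline: dilute stock: 17.6 µg/mL × 266 mL ÷ 15000 µg/mL = 0.31 mL
calcium chloride dihydrate: 0.426 g/L × 0.266 L = 0.11 g
gentamicin: C1V1 = C2V2 → 35.5 µg/mL × 266 mL ÷ 22600 µg/mL = 0.42 mL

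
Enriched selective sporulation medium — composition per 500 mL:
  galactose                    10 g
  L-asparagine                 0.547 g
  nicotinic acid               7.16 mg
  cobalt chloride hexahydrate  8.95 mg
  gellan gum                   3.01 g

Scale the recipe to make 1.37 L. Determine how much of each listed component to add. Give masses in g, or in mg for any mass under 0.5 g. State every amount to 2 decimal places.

galactose 27.40 g; L-asparagine 1.50 g; nicotinic acid 19.62 mg; cobalt chloride hexahydrate 24.52 mg; gellan gum 8.25 g

Ratio of target to recipe volume: 1370 / 500 = 2.74.
galactose: 10 g × (1370 mL / 500 mL) = 27.40 g
L-asparagine: 0.547 g × (1370 mL / 500 mL) = 1.50 g
nicotinic acid: 7.16 mg × (1370 mL / 500 mL) = 19.62 mg
cobalt chloride hexahydrate: 8.95 mg × (1370 mL / 500 mL) = 24.52 mg
gellan gum: 3.01 g × (1370 mL / 500 mL) = 8.25 g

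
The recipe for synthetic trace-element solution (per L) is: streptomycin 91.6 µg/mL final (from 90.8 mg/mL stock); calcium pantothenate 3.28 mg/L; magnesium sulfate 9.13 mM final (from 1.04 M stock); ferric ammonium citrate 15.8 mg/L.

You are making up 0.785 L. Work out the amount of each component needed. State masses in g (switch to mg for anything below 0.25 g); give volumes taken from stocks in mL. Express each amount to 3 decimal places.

streptomycin 0.792 mL; calcium pantothenate 2.575 mg; magnesium sulfate 6.891 mL; ferric ammonium citrate 12.403 mg

Scale factor relative to 1 L: 0.785.
streptomycin: V = C2·V2/C1 = 91.6 µg/mL × 785 mL ÷ 90800 µg/mL = 0.792 mL
calcium pantothenate: 3.28 mg/L × 0.785 L = 2.575 mg
magnesium sulfate: C1V1 = C2V2 → 9.13 mM × 785 mL ÷ 1040 mM = 6.891 mL
ferric ammonium citrate: 15.8 mg/L × 0.785 L = 12.403 mg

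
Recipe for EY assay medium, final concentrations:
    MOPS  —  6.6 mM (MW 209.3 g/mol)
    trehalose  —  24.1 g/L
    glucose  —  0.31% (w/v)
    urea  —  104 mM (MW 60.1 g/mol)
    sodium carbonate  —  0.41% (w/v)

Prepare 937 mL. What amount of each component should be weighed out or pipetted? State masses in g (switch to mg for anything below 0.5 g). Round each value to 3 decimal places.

Target volume = 937 mL = 0.937 L.
MOPS: 6.6 mmol/L × 209.3 g/mol × 0.937 L ÷ 1000 = 1.294 g
trehalose: 24.1 g/L × 0.937 L = 22.582 g
glucose: 0.31 g per 100 mL × 937 mL ÷ 100 = 2.905 g
urea: 104 mmol/L × 60.1 g/mol × 0.937 L ÷ 1000 = 5.857 g
sodium carbonate: 0.41 g per 100 mL × 937 mL ÷ 100 = 3.842 g

MOPS 1.294 g; trehalose 22.582 g; glucose 2.905 g; urea 5.857 g; sodium carbonate 3.842 g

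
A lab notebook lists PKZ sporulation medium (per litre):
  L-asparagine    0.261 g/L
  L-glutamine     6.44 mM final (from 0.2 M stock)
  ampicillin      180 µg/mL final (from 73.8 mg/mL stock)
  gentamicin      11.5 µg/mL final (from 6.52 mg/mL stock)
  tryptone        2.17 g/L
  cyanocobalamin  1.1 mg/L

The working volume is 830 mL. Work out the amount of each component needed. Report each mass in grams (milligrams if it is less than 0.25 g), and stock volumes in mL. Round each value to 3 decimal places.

L-asparagine 216.630 mg; L-glutamine 26.726 mL; ampicillin 2.024 mL; gentamicin 1.464 mL; tryptone 1.801 g; cyanocobalamin 0.913 mg

Working volume: 830 mL = 0.83 L.
L-asparagine: 0.261 g/L × 0.83 L = 0.21663 g = 216.630 mg
L-glutamine: V = C2·V2/C1 = 6.44 mM × 830 mL ÷ 200 mM = 26.726 mL
ampicillin: dilute stock: 180 µg/mL × 830 mL ÷ 73800 µg/mL = 2.024 mL
gentamicin: dilute stock: 11.5 µg/mL × 830 mL ÷ 6520 µg/mL = 1.464 mL
tryptone: 2.17 g/L × 0.83 L = 1.801 g
cyanocobalamin: 1.1 mg/L × 0.83 L = 0.913 mg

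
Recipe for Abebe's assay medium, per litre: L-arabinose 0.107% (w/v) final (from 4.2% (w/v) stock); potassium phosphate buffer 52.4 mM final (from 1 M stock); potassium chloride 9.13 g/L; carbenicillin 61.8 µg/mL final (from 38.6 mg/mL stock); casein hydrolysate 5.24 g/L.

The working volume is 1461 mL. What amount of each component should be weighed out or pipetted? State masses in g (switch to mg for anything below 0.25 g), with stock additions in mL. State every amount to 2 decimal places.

L-arabinose 37.22 mL; potassium phosphate buffer 76.56 mL; potassium chloride 13.34 g; carbenicillin 2.34 mL; casein hydrolysate 7.66 g

Scale factor relative to 1 L: 1.461.
L-arabinose: V = C2·V2/C1 = 0.107% ÷ 4.2% × 1461 mL = 37.22 mL
potassium phosphate buffer: V = C2·V2/C1 = 52.4 mM × 1461 mL ÷ 1000 mM = 76.56 mL
potassium chloride: 9.13 g/L × 1.461 L = 13.34 g
carbenicillin: dilute stock: 61.8 µg/mL × 1461 mL ÷ 38600 µg/mL = 2.34 mL
casein hydrolysate: 5.24 g/L × 1.461 L = 7.66 g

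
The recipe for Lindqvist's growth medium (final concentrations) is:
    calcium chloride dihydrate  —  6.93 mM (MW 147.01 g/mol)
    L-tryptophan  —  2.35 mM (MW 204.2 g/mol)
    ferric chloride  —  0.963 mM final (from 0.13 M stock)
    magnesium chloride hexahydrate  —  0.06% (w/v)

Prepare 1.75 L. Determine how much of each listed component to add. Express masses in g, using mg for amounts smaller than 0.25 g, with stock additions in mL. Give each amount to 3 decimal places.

Scale factor relative to 1 L: 1.75.
calcium chloride dihydrate: 6.93 mmol/L × 147.01 g/mol × 1.75 L ÷ 1000 = 1.783 g
L-tryptophan: 2.35 mmol/L × 204.2 g/mol × 1.75 L ÷ 1000 = 0.840 g
ferric chloride: dilute stock: 0.963 mM × 1750 mL ÷ 130 mM = 12.963 mL
magnesium chloride hexahydrate: 0.06% w/v = 0.6 g/L → 0.6 × 1.75 L = 1.050 g

calcium chloride dihydrate 1.783 g; L-tryptophan 0.840 g; ferric chloride 12.963 mL; magnesium chloride hexahydrate 1.050 g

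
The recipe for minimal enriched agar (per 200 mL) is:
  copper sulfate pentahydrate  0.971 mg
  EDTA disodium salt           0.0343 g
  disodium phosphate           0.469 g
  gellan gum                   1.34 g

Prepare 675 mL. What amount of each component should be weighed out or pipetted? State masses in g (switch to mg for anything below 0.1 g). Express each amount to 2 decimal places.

Scale factor = 675 mL / 200 mL = 3.375.
copper sulfate pentahydrate: 0.971 mg × (675 mL / 200 mL) = 3.28 mg
EDTA disodium salt: 0.0343 g × (675 mL / 200 mL) = 0.12 g
disodium phosphate: 0.469 g × (675 mL / 200 mL) = 1.58 g
gellan gum: 1.34 g × (675 mL / 200 mL) = 4.52 g

copper sulfate pentahydrate 3.28 mg; EDTA disodium salt 0.12 g; disodium phosphate 1.58 g; gellan gum 4.52 g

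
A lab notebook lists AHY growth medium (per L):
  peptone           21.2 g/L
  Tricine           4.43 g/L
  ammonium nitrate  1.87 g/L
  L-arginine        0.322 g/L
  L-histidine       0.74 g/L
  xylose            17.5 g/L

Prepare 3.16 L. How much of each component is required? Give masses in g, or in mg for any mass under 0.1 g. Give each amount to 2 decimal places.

Working volume: 3.16 L.
peptone: 21.2 g/L × 3.16 L = 66.99 g
Tricine: 4.43 g/L × 3.16 L = 14.00 g
ammonium nitrate: 1.87 g/L × 3.16 L = 5.91 g
L-arginine: 0.322 g/L × 3.16 L = 1.02 g
L-histidine: 0.74 g/L × 3.16 L = 2.34 g
xylose: 17.5 g/L × 3.16 L = 55.30 g

peptone 66.99 g; Tricine 14.00 g; ammonium nitrate 5.91 g; L-arginine 1.02 g; L-histidine 2.34 g; xylose 55.30 g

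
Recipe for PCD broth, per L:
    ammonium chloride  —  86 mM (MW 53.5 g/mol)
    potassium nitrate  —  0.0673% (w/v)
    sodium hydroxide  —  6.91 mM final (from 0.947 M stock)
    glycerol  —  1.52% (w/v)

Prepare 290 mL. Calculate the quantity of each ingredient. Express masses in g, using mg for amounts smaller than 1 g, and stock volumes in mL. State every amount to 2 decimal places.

Scale factor relative to 1 L: 0.29.
ammonium chloride: 86 mmol/L × 53.5 g/mol × 0.29 L ÷ 1000 = 1.33 g
potassium nitrate: 0.0673 g per 100 mL × 290 mL ÷ 100 = 0.19517 g = 195.17 mg
sodium hydroxide: V = C2·V2/C1 = 6.91 mM × 290 mL ÷ 947 mM = 2.12 mL
glycerol: 1.52 g per 100 mL × 290 mL ÷ 100 = 4.41 g

ammonium chloride 1.33 g; potassium nitrate 195.17 mg; sodium hydroxide 2.12 mL; glycerol 4.41 g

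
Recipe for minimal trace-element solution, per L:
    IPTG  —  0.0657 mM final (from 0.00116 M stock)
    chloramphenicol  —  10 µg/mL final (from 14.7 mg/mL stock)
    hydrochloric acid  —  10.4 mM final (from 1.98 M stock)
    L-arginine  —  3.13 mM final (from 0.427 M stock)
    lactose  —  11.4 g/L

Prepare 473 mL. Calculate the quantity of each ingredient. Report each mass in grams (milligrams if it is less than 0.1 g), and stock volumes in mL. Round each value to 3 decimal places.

Scale factor relative to 1 L: 0.473.
IPTG: V = C2·V2/C1 = 0.0657 mM × 473 mL ÷ 1.16 mM = 26.790 mL
chloramphenicol: V = C2·V2/C1 = 10 µg/mL × 473 mL ÷ 14700 µg/mL = 0.322 mL
hydrochloric acid: V = C2·V2/C1 = 10.4 mM × 473 mL ÷ 1980 mM = 2.484 mL
L-arginine: C1V1 = C2V2 → 3.13 mM × 473 mL ÷ 427 mM = 3.467 mL
lactose: 11.4 g/L × 0.473 L = 5.392 g

IPTG 26.790 mL; chloramphenicol 0.322 mL; hydrochloric acid 2.484 mL; L-arginine 3.467 mL; lactose 5.392 g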